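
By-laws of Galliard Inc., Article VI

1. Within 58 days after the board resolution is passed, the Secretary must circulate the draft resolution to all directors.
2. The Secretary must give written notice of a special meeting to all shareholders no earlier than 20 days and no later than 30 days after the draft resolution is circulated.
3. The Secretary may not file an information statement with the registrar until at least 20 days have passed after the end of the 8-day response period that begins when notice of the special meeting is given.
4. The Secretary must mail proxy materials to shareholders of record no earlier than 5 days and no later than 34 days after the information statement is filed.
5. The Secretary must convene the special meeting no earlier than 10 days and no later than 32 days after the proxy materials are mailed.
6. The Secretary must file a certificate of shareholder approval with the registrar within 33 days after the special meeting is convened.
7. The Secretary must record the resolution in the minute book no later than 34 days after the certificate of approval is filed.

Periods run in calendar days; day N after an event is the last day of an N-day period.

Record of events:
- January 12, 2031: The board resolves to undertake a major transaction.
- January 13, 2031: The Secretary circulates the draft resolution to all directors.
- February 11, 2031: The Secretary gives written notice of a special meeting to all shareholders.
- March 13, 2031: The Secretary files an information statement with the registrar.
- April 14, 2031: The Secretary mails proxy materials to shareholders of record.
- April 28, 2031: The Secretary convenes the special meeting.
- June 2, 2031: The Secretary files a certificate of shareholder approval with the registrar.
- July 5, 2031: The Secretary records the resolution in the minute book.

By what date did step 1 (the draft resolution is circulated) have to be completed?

Step 1 runs from January 12, 2031, when the board resolution is passed. 58 days after January 12, 2031 is March 11, 2031.

March 11, 2031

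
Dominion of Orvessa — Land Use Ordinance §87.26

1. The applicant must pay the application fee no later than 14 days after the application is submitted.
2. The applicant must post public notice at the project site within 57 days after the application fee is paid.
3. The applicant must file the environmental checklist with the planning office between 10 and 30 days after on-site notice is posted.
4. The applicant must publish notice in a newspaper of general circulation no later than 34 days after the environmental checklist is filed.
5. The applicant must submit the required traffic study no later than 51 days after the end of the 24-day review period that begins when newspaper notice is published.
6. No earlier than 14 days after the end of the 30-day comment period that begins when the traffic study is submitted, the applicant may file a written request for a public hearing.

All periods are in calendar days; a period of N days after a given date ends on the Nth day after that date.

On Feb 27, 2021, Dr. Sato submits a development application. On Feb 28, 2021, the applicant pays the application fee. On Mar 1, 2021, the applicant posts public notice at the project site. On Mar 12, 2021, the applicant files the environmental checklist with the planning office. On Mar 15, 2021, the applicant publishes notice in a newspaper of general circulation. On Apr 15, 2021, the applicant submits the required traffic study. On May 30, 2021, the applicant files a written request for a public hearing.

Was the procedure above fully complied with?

Yes

Step 1 — counting 14 days from Feb 27, 2021 (when the application is submitted) gives a deadline of Mar 13, 2021; Feb 28, 2021 is within that limit.
Step 2 — counting 57 days from Feb 28, 2021 (when the application fee is paid) gives a deadline of Apr 26, 2021; completed Mar 1, 2021, before the deadline.
Step 3 — 10 and 30 days from Mar 1, 2021 (when on-site notice is posted) are Mar 11, 2021 and Mar 31, 2021 respectively; done Mar 12, 2021, which is between those dates.
Step 4 — counting 34 days from Mar 12, 2021 (when the environmental checklist is filed) gives a deadline of Apr 15, 2021; done Mar 15, 2021 — timely.
Step 5 — counting 51 days from Apr 8, 2021 (end of the 24-day review period, which began when newspaper notice is published on Mar 15, 2021) gives a deadline of May 29, 2021; done Apr 15, 2021 — timely.
Step 6 — must wait 14 days from May 15, 2021 (end of the 30-day comment period, which began when the traffic study is submitted on Apr 15, 2021), so not before May 29, 2021; done May 30, 2021 — permitted.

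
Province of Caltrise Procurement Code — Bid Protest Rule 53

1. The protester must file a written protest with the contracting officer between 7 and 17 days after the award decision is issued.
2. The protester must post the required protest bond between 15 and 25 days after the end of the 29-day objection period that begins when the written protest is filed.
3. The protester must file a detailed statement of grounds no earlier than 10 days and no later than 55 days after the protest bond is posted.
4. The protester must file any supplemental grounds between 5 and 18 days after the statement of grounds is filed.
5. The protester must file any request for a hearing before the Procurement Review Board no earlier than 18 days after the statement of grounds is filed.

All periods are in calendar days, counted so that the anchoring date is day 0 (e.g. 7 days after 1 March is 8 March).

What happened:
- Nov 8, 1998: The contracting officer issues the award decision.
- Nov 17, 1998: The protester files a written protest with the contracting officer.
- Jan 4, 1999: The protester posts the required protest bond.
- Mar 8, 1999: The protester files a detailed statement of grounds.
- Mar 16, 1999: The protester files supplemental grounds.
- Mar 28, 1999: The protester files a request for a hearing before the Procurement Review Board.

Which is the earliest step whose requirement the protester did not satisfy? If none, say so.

Step 3

(1) the permitted window runs from Nov 8, 1998 + 7 = Nov 15, 1998 to Nov 8, 1998 + 17 = Nov 25, 1998; Nov 17, 1998 falls inside that range.
(2) the permitted window runs from Dec 16, 1998 + 15 = Dec 31, 1998 to Dec 16, 1998 + 25 = Jan 10, 1999; done Jan 4, 1999 — within the window.
(3) the permitted window runs from Jan 4, 1999 + 10 = Jan 14, 1999 to Jan 4, 1999 + 55 = Feb 28, 1999; done Mar 8, 1999 — 8 days after the window closed.
No need to go further; step 3 was not satisfied.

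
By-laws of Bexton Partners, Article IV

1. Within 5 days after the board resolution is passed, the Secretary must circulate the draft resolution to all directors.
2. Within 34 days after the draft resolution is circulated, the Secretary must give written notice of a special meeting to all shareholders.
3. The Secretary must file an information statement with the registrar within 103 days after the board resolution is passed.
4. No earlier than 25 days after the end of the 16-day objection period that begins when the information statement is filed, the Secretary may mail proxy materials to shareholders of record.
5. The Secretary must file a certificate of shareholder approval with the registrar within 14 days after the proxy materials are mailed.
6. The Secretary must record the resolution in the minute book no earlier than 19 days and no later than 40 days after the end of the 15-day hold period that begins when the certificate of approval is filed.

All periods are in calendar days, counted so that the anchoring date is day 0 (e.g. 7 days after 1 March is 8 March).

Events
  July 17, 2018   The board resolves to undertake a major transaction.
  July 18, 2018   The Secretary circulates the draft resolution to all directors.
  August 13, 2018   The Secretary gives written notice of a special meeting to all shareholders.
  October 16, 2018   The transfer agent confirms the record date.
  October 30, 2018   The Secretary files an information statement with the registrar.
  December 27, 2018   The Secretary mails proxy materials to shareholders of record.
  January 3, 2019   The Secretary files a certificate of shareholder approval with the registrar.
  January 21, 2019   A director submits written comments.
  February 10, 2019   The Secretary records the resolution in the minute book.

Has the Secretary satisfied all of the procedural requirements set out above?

(1) due by July 17, 2018 + 5 days = July 22, 2018; done July 18, 2018 — timely.
(2) due by July 18, 2018 + 34 days = August 21, 2018; completed August 13, 2018, before the deadline.
(3) due by July 17, 2018 + 103 days = October 28, 2018; done October 30, 2018 — 2 days late.
The procedure was therefore not followed at step 3.

No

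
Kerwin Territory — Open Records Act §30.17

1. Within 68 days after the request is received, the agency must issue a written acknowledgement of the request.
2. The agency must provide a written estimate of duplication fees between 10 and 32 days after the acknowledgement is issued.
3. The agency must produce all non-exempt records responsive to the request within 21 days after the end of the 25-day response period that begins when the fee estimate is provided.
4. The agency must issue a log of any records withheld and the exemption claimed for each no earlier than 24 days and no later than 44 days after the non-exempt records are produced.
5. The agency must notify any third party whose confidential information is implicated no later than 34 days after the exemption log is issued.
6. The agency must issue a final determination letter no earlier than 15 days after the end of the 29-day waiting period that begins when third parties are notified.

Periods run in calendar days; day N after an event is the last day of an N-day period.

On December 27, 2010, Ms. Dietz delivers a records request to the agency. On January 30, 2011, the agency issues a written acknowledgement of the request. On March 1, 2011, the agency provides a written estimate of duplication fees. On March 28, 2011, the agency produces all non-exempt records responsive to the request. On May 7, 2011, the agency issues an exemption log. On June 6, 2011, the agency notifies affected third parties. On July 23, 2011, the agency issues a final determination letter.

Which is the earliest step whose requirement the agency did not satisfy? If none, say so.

None — every step was satisfied

Step 1: 68 days after December 27, 2010 (when the request is received) is March 5, 2011; done January 30, 2011 — timely.
Step 2: the window is 10–32 days after January 30, 2011 (when the acknowledgement is issued), so February 9, 2011 through March 3, 2011; done March 1, 2011 — within the window.
Step 3: 21 days after March 26, 2011 (end of the 25-day response period, which began when the fee estimate is provided on March 1, 2011) is April 16, 2011; done March 28, 2011 — timely.
Step 4: the window is 24–44 days after March 28, 2011 (when the non-exempt records are produced), so April 21, 2011 through May 11, 2011; done May 7, 2011, which is between those dates.
Step 5: 34 days after May 7, 2011 (when the exemption log is issued) is June 10, 2011; completed June 6, 2011, before the deadline.
Step 6: the earliest permitted date is 15 days after July 5, 2011 (end of the 29-day waiting period, which began when third parties are notified on June 6, 2011), i.e. July 20, 2011; done July 23, 2011, after the minimum wait.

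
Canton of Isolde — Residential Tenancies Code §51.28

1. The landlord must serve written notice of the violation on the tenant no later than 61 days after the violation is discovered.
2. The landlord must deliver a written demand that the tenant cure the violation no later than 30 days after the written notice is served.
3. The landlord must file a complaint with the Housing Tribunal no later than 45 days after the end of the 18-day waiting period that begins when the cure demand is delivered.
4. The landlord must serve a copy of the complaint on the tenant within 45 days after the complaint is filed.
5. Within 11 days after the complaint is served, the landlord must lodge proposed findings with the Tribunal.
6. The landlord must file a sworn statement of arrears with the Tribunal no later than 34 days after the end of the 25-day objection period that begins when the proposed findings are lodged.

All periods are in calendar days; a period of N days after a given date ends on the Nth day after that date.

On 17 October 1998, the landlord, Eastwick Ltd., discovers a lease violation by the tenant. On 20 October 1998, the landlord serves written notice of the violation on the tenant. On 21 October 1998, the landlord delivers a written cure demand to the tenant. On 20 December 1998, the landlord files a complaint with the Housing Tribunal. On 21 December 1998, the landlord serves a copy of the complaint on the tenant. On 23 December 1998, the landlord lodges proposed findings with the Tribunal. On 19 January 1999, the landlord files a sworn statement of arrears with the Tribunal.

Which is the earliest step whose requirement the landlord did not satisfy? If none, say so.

None — every step was satisfied

Step 1: 61 days after 17 October 1998 (when the violation is discovered) is 17 December 1998; 20 October 1998 is within that limit.
Step 2: 30 days after 20 October 1998 (when the written notice is served) is 19 November 1998; done 21 October 1998 — timely.
Step 3: 45 days after 8 November 1998 (end of the 18-day waiting period, which began when the cure demand is delivered on 21 October 1998) is 23 December 1998; 20 December 1998 is within that limit.
Step 4: 45 days after 20 December 1998 (when the complaint is filed) is 3 February 1999; 21 December 1998 is within that limit.
Step 5: 11 days after 21 December 1998 (when the complaint is served) is 1 January 1999; done 23 December 1998 — timely.
Step 6: 34 days after 17 January 1999 (end of the 25-day objection period, which began when the proposed findings are lodged on 23 December 1998) is 20 February 1999; done 19 January 1999 — timely.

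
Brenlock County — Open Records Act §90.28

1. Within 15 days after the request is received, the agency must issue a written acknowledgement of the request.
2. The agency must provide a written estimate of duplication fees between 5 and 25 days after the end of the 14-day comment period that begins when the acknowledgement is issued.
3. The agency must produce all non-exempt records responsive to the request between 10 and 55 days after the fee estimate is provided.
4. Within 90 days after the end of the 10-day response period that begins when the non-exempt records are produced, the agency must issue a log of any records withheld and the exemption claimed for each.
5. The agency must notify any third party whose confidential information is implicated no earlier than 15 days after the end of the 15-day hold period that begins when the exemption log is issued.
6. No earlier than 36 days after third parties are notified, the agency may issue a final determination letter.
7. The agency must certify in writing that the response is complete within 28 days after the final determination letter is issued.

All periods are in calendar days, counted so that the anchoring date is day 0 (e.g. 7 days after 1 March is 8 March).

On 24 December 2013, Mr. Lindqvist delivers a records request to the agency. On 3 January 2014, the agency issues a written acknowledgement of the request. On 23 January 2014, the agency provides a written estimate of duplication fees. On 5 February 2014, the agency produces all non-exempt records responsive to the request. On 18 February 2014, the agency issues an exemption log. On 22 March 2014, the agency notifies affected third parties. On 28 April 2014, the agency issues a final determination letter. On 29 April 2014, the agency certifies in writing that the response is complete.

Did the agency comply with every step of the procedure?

(1) due by 24 December 2013 + 15 days = 8 January 2014; 3 January 2014 is within that limit.
(2) the permitted window runs from 17 January 2014 + 5 = 22 January 2014 to 17 January 2014 + 25 = 11 February 2014; 23 January 2014 falls inside that range.
(3) the permitted window runs from 23 January 2014 + 10 = 2 February 2014 to 23 January 2014 + 55 = 19 March 2014; done 5 February 2014 — within the window.
(4) due by 15 February 2014 + 90 days = 16 May 2014; completed 18 February 2014, before the deadline.
(5) permitted from 5 March 2014 + 15 days = 20 March 2014 onward; 22 March 2014 is on or after that date.
(6) permitted from 22 March 2014 + 36 days = 27 April 2014 onward; done 28 April 2014 — permitted.
(7) due by 28 April 2014 + 28 days = 26 May 2014; done 29 April 2014 — timely.

Yes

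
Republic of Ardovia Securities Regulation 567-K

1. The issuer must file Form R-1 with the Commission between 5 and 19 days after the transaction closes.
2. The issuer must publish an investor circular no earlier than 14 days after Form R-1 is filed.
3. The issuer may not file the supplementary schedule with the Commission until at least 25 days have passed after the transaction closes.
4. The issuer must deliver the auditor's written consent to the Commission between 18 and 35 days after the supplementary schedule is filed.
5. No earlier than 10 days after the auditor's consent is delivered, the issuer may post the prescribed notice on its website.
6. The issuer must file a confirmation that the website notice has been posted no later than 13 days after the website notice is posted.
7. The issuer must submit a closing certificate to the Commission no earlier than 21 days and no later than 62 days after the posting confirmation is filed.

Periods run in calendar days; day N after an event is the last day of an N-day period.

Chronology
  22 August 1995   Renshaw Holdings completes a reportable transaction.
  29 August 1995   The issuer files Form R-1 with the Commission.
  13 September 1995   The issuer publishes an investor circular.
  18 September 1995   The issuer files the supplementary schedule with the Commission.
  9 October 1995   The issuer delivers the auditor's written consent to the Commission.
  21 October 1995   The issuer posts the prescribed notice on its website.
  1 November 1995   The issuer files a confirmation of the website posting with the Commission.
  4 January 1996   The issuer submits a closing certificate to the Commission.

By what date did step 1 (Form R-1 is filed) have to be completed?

Step 1 runs from 22 August 1995, when the transaction closes. The window is 5–19 days after 22 August 1995; it closes on 10 September 1995.

10 September 1995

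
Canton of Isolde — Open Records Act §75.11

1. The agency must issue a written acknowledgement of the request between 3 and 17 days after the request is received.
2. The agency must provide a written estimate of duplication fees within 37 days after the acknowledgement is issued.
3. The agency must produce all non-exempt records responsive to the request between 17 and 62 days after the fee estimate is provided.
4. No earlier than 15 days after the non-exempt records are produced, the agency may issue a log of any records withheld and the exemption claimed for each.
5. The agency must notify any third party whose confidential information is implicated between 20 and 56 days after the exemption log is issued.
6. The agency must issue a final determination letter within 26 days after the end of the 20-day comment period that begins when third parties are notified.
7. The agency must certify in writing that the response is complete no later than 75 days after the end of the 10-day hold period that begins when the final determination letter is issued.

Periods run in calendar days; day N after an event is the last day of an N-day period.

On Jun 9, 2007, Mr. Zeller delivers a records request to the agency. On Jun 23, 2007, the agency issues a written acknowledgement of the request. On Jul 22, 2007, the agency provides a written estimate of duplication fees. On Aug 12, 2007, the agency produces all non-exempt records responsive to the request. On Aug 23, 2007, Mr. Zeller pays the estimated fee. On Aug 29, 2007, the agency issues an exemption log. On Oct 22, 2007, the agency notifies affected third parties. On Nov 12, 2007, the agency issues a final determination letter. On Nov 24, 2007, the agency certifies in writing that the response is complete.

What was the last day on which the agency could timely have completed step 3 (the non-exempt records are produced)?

Sep 22, 2007

Step 3 runs from Jul 22, 2007, when the fee estimate is provided. The window is 17–62 days after Jul 22, 2007; it closes on Sep 22, 2007.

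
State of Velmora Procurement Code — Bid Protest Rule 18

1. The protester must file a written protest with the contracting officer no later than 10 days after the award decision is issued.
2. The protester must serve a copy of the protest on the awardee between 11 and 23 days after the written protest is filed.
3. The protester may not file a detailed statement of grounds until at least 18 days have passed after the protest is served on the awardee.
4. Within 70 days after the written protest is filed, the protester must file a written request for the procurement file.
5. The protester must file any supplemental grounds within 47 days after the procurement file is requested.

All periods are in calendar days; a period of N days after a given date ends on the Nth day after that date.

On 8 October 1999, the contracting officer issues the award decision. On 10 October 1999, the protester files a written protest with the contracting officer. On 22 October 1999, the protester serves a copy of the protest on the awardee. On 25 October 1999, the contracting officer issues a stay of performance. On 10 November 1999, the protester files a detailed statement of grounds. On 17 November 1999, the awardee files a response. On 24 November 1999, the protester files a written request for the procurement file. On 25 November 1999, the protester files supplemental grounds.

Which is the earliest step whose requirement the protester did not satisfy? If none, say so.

(1) due by 8 October 1999 + 10 days = 18 October 1999; done 10 October 1999 — timely.
(2) the permitted window runs from 10 October 1999 + 11 = 21 October 1999 to 10 October 1999 + 23 = 2 November 1999; done 22 October 1999 — within the window.
(3) permitted from 22 October 1999 + 18 days = 9 November 1999 onward; done 10 November 1999, after the minimum wait.
(4) due by 10 October 1999 + 70 days = 19 December 1999; done 24 November 1999 — timely.
(5) due by 24 November 1999 + 47 days = 10 January 2000; completed 25 November 1999, before the deadline.

None — every step was satisfied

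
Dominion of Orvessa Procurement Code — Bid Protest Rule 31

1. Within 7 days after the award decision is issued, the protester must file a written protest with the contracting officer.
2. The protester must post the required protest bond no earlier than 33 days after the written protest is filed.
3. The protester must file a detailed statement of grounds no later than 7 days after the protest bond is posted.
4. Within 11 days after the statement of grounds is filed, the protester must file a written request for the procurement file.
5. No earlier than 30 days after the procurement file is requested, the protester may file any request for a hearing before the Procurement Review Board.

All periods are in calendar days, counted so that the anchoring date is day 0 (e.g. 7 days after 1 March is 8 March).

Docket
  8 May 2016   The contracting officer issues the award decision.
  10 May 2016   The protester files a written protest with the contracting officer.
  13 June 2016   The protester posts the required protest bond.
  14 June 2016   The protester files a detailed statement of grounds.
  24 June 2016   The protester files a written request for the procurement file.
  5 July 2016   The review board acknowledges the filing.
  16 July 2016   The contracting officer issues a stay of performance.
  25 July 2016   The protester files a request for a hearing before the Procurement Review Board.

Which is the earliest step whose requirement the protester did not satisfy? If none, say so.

Step 1: 7 days after 8 May 2016 (when the award decision is issued) is 15 May 2016; completed 10 May 2016, before the deadline.
Step 2: the earliest permitted date is 33 days after 10 May 2016 (when the written protest is filed), i.e. 12 June 2016; done 13 June 2016 — permitted.
Step 3: 7 days after 13 June 2016 (when the protest bond is posted) is 20 June 2016; completed 14 June 2016, before the deadline.
Step 4: 11 days after 14 June 2016 (when the statement of grounds is filed) is 25 June 2016; done 24 June 2016 — timely.
Step 5: the earliest permitted date is 30 days after 24 June 2016 (when the procurement file is requested), i.e. 24 July 2016; done 25 July 2016, after the minimum wait.

None — every step was satisfied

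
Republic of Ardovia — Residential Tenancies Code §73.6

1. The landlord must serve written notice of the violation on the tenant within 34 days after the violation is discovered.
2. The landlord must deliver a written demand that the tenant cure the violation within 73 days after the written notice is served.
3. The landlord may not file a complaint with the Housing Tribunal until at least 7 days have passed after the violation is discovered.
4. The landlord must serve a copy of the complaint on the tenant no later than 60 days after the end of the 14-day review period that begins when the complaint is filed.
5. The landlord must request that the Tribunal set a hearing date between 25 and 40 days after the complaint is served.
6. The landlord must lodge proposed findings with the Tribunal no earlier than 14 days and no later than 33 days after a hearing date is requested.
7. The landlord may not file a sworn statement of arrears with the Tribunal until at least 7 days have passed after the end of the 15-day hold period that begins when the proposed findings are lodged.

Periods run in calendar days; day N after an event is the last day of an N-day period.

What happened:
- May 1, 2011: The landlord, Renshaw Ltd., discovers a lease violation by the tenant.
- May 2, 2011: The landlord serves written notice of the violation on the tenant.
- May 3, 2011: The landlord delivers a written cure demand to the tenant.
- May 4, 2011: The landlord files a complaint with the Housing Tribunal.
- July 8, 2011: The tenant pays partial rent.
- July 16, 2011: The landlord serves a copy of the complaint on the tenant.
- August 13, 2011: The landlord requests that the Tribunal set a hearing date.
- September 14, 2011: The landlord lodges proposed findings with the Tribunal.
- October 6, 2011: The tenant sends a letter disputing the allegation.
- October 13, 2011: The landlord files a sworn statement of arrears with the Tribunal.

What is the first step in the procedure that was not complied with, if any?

Step 1 — counting 34 days from May 1, 2011 (when the violation is discovered) gives a deadline of June 4, 2011; done May 2, 2011 — timely.
Step 2 — counting 73 days from May 2, 2011 (when the written notice is served) gives a deadline of July 14, 2011; May 3, 2011 is within that limit.
Step 3 — must wait 7 days from May 1, 2011 (when the violation is discovered), so not before May 8, 2011; acted on May 4, 2011, 4 days prematurely.

Step 3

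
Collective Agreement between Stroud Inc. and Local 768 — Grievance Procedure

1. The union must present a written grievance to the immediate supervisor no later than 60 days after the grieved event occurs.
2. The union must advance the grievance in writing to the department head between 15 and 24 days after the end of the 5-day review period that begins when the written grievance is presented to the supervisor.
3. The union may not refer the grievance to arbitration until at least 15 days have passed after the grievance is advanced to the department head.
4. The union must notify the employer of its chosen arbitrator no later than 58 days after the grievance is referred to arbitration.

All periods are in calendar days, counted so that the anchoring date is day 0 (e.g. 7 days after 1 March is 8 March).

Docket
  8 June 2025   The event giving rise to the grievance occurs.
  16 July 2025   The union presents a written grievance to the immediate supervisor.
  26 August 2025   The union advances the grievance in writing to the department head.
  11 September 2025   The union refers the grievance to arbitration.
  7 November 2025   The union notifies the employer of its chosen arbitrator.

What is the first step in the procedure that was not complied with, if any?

Step 2

Step 1: 60 days after 8 June 2025 (when the grieved event occurs) is 7 August 2025; 16 July 2025 is within that limit.
Step 2: the window is 15–24 days after 21 July 2025 (end of the 5-day review period, which began when the written grievance is presented to the supervisor on 16 July 2025), so 5 August 2025 through 14 August 2025; done 26 August 2025 — 12 days after the window closed.
The analysis stops there.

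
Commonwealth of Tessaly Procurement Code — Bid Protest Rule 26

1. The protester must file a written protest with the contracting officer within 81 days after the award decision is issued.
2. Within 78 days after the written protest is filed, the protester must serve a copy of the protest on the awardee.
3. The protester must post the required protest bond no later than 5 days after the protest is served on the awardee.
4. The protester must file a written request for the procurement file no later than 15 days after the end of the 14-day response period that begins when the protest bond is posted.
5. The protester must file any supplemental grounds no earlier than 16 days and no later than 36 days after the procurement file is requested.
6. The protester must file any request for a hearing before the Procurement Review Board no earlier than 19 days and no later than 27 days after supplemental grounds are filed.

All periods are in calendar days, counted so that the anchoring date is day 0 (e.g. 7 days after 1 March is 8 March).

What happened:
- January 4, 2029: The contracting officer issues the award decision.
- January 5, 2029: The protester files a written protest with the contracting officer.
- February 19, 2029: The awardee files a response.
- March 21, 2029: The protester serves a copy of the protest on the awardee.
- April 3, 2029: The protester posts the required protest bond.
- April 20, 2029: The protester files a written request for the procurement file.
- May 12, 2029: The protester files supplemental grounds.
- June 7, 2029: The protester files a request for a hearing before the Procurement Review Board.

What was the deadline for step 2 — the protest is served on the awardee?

Step 2 runs from January 5, 2029, when the written protest is filed. 78 days after January 5, 2029 is March 24, 2029.

March 24, 2029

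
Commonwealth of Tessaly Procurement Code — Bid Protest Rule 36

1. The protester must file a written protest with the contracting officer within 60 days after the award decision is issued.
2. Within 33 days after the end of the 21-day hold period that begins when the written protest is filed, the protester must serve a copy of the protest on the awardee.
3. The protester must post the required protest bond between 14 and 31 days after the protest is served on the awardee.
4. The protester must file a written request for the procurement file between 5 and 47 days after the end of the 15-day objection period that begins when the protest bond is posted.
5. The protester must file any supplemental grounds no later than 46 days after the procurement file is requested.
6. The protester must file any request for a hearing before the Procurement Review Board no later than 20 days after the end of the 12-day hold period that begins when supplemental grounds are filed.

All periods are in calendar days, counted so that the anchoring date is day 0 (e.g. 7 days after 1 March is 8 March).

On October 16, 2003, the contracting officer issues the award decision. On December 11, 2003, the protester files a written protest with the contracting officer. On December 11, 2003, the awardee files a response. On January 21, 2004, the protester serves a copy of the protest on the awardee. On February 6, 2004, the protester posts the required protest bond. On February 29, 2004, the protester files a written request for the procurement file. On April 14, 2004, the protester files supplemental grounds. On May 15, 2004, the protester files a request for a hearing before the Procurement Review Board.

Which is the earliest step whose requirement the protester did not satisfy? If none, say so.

(1) due by October 16, 2003 + 60 days = December 15, 2003; December 11, 2003 is within that limit.
(2) due by January 1, 2004 + 33 days = February 3, 2004; completed January 21, 2004, before the deadline.
(3) the permitted window runs from January 21, 2004 + 14 = February 4, 2004 to January 21, 2004 + 31 = February 21, 2004; done February 6, 2004, which is between those dates.
(4) the permitted window runs from February 21, 2004 + 5 = February 26, 2004 to February 21, 2004 + 47 = April 8, 2004; done February 29, 2004 — within the window.
(5) due by February 29, 2004 + 46 days = April 15, 2004; April 14, 2004 is within that limit.
(6) due by April 26, 2004 + 20 days = May 16, 2004; May 15, 2004 is within that limit.

None — every step was satisfied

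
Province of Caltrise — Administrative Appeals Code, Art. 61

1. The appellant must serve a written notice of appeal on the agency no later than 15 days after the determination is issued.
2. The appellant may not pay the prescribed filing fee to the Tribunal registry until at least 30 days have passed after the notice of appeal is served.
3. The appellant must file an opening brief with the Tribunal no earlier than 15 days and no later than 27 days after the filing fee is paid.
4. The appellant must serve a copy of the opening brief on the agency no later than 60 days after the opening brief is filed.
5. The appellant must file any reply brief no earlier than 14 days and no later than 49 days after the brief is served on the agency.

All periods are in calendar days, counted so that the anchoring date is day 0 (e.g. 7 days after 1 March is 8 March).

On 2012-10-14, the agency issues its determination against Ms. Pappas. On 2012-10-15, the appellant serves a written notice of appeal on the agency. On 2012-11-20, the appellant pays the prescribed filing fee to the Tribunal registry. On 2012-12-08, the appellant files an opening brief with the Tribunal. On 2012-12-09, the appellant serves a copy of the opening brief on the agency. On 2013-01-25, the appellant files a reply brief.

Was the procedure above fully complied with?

Step 1 — counting 15 days from 2012-10-14 (when the determination is issued) gives a deadline of 2012-10-29; 2012-10-15 is within that limit.
Step 2 — must wait 30 days from 2012-10-15 (when the notice of appeal is served), so not before 2012-11-14; done 2012-11-20, after the minimum wait.
Step 3 — 15 and 27 days from 2012-11-20 (when the filing fee is paid) are 2012-12-05 and 2012-12-17 respectively; done 2012-12-08, which is between those dates.
Step 4 — counting 60 days from 2012-12-08 (when the opening brief is filed) gives a deadline of 2013-02-06; done 2012-12-09 — timely.
Step 5 — 14 and 49 days from 2012-12-09 (when the brief is served on the agency) are 2012-12-23 and 2013-01-27 respectively; done 2013-01-25 — within the window.

Yes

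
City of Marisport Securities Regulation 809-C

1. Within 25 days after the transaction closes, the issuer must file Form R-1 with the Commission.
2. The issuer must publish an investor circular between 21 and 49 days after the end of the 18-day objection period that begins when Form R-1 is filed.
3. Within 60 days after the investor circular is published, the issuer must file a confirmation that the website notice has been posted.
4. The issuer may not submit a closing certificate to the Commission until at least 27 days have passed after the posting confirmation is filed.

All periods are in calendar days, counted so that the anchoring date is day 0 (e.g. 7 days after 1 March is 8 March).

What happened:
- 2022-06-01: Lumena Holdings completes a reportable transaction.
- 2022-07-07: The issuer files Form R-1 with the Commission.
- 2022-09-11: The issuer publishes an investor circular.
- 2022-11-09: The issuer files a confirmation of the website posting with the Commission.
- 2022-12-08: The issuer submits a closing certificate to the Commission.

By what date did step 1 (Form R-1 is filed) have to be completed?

Step 1 runs from 2022-06-01, when the transaction closes. 25 days after 2022-06-01 is 2022-06-26.

2022-06-26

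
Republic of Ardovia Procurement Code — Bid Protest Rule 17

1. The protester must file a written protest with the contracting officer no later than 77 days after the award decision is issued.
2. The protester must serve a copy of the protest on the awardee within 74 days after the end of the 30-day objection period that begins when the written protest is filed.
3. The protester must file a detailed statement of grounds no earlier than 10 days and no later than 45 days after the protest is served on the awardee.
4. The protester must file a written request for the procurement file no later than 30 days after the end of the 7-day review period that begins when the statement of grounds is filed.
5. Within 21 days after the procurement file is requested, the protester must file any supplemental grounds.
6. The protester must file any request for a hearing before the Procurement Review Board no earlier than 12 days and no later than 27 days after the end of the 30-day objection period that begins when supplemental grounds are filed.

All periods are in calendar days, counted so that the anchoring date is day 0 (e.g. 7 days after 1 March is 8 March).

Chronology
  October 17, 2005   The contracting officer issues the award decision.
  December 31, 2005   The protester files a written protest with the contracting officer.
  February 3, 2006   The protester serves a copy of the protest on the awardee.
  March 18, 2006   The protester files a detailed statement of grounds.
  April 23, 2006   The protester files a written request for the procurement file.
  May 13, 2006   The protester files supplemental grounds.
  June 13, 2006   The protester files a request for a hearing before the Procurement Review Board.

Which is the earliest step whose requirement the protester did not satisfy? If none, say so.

(1) due by October 17, 2005 + 77 days = January 2, 2006; December 31, 2005 is within that limit.
(2) due by January 30, 2006 + 74 days = April 14, 2006; done February 3, 2006 — timely.
(3) the permitted window runs from February 3, 2006 + 10 = February 13, 2006 to February 3, 2006 + 45 = March 20, 2006; March 18, 2006 falls inside that range.
(4) due by March 25, 2006 + 30 days = April 24, 2006; completed April 23, 2006, before the deadline.
(5) due by April 23, 2006 + 21 days = May 14, 2006; done May 13, 2006 — timely.
(6) the permitted window runs from June 12, 2006 + 12 = June 24, 2006 to June 12, 2006 + 27 = July 9, 2006; June 13, 2006 is 11 days too early.
Later steps need not be reached.

Step 6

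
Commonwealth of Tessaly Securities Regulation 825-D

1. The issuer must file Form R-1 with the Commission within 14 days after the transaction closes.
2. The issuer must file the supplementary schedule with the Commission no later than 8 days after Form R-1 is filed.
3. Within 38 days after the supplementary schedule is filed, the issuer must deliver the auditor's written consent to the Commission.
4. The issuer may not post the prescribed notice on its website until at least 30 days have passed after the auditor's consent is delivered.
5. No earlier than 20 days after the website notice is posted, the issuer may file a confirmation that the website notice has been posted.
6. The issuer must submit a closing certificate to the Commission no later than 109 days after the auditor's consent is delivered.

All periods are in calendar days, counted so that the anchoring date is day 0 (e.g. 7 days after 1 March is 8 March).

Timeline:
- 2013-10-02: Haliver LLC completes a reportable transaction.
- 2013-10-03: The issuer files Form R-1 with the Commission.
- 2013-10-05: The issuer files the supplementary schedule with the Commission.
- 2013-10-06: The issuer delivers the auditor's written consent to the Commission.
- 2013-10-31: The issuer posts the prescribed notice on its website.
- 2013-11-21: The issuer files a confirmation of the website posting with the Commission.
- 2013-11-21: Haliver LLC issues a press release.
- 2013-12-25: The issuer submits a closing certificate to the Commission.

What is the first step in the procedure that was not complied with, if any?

Step 1 — counting 14 days from 2013-10-02 (when the transaction closes) gives a deadline of 2013-10-16; done 2013-10-03 — timely.
Step 2 — counting 8 days from 2013-10-03 (when Form R-1 is filed) gives a deadline of 2013-10-11; 2013-10-05 is within that limit.
Step 3 — counting 38 days from 2013-10-05 (when the supplementary schedule is filed) gives a deadline of 2013-11-12; 2013-10-06 is within that limit.
Step 4 — must wait 30 days from 2013-10-06 (when the auditor's consent is delivered), so not before 2013-11-05; 2013-10-31 is 5 days before the earliest permitted date.
Later steps need not be reached.

Step 4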